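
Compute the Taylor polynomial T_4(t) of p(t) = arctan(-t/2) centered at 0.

t^3/24 - t/2

p(0) = 0
p′(0) = -1/2
p′′(0) = 0
p′′′(0) = 1/4
p^(4)(0) = 0
Dividing each by k! gives the coefficients c_0, ..., c_4.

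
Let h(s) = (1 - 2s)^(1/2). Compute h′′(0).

-1

From the series, [s^2] h = -1/2; multiply by 2! = 2 to get -1.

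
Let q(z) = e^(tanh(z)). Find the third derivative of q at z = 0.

-1

Compose series: expand the inner function first, then feed it into the outer expansion.
From the series, [z^3] q = -1/6; multiply by 3! = 6 to get -1.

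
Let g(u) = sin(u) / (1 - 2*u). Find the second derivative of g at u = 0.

4

Multiply the numerator's expansion by the denominator's geometric series.
From the series, [u^2] g = 2; multiply by 2! = 2 to get 4.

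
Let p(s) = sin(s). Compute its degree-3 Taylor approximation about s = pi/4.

Apply the Taylor formula c_k = f^(k)(a)/k!.
p(pi/4) = sqrt(2)/2
p′(pi/4) = sqrt(2)/2
p′′(pi/4) = -sqrt(2)/2
p′′′(pi/4) = -sqrt(2)/2
Then c_k = p^(k)(pi/4)/k! gives each Taylor coefficient.

-sqrt(2)*(s - pi/4)^3/12 - sqrt(2)*(s - pi/4)^2/4 + sqrt(2)*(s - pi/4)/2 + sqrt(2)/2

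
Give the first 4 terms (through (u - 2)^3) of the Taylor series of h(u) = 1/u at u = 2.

h(2) = 1/2
h′(2) = -1/4
h′′(2) = 1/4
h′′′(2) = -3/8

-(u - 2)^3/16 + (u - 2)^2/8 - (u - 2)/4 + 1/2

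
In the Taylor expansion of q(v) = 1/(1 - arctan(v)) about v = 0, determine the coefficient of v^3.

Substitute the inner expansion into the outer series and collect powers.
q(0) = 1
q′(0) = 1
q′′(0) = 2
q′′′(0) = 4
So c_3 = q′′′(0)/3! = 2/3.

2/3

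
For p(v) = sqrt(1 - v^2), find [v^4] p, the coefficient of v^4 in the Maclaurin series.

p(0) = 1
p′(0) = 0
p′′(0) = -1
p′′′(0) = 0
p^(4)(0) = -3

-1/8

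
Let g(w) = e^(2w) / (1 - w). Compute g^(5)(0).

Expand 1/(denominator) as a geometric series and multiply by the numerator's series.
From the series, [w^5] g = 109/15; multiply by 5! = 120 to get 872.

872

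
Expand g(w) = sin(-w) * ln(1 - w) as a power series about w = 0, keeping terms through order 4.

w^4/6 + w^3/2 + w^2

Multiply the two series term by term and collect like powers.
g(0) = 0
g′(0) = 0
g′′(0) = 2
g′′′(0) = 3
g^(4)(0) = 4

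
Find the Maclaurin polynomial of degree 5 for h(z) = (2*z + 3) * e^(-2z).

Distribute the polynomial across the series and collect like powers.
[z^0] = 3;  [z^1] = -4;  [z^2] = 2;  [z^3] = 0;  [z^4] = -2/3;  [z^5] = 8/15.

8*z^5/15 - 2*z^4/3 + 2*z^2 - 4*z + 3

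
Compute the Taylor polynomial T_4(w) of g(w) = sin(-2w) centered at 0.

[w^0] = 0;  [w^1] = -2;  [w^2] = 0;  [w^3] = 4/3;  [w^4] = 0.

4*w^3/3 - 2*w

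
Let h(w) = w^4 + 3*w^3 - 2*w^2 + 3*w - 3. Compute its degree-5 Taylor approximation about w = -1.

Compute the successive derivatives at the expansion point and divide by k!.
h(-1) = -10
h′(-1) = 12
h′′(-1) = -10
h′′′(-1) = -6
h^(4)(-1) = 24
h^(5)(-1) = 0

(w + 1)^4 - (w + 1)^3 - 5*(w + 1)^2 + 12*(w + 1) - 10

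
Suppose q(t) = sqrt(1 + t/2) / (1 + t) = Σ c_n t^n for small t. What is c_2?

Multiply the two series term by term and collect like powers.
q(0) = 1
q′(0) = -3/4
q′′(0) = 23/16

23/32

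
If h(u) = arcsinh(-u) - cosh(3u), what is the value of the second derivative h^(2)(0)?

Combine the two series term by term.
From the series, [u^2] h = -9/2; multiply by 2! = 2 to get -9.

-9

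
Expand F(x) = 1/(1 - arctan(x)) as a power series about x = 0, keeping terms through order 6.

8*x^6/45 + x^5/5 + x^4/3 + 2*x^3/3 + x^2 + x + 1

Compose series: expand the inner function first, then feed it into the outer expansion.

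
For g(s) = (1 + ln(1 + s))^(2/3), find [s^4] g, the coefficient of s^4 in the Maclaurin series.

-361/972

Compose series: expand the inner function first, then feed it into the outer expansion.
[s^0] = 1;  [s^1] = 2/3;  [s^2] = -4/9;  [s^3] = 31/81;  [s^4] = -361/972.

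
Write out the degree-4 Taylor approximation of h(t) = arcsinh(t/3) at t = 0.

Apply the Taylor formula c_k = f^(k)(a)/k!.
[t^0] = 0;  [t^1] = 1/3;  [t^2] = 0;  [t^3] = -1/162;  [t^4] = 0.

-t^3/162 + t/3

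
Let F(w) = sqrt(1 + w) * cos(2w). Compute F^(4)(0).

Expand each factor separately, then convolve coefficients.
From the series, [w^4] F = 337/384; multiply by 4! = 24 to get 337/16.

337/16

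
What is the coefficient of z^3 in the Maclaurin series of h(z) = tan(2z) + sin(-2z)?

4

Combine the two series term by term.
[z^0] = 0;  [z^1] = 0;  [z^2] = 0;  [z^3] = 4.
So c_3 = h′′′(0)/3! = 4.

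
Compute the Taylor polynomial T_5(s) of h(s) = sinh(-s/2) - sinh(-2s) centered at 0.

Combine the two series term by term.
h(0) = 0
h′(0) = 3/2
h′′(0) = 0
h′′′(0) = 63/8
h^(4)(0) = 0
h^(5)(0) = 1023/32

341*s^5/1280 + 21*s^3/16 + 3*s/2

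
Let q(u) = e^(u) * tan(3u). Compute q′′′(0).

63

Multiply the two series term by term and collect like powers.
The coefficient of u^3 in the expansion is 21/2, so q′′′(0) = 3! * (21/2) = 63.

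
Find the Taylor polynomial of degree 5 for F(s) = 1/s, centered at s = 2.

-(s - 2)^5/64 + (s - 2)^4/32 - (s - 2)^3/16 + (s - 2)^2/8 - (s - 2)/4 + 1/2

[(s - 2)^0] = 1/2;  [(s - 2)^1] = -1/4;  [(s - 2)^2] = 1/8;  [(s - 2)^3] = -1/16;  [(s - 2)^4] = 1/32;  [(s - 2)^5] = -1/64.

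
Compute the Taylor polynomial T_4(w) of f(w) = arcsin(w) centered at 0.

w^3/6 + w

[w^0] = 0;  [w^1] = 1;  [w^2] = 0;  [w^3] = 1/6;  [w^4] = 0.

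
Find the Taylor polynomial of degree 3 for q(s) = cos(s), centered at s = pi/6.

(s - pi/6)^3/12 - sqrt(3)*(s - pi/6)^2/4 - (s - pi/6)/2 + sqrt(3)/2

q(pi/6) = sqrt(3)/2
q′(pi/6) = -1/2
q′′(pi/6) = -sqrt(3)/2
q′′′(pi/6) = 1/2
The Taylor polynomial is Σ q^(k)(pi/6)/k! · (s - pi/6)^k.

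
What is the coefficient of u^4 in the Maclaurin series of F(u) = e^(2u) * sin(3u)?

-5

Multiply the two series term by term and collect like powers.
[u^0] = 0;  [u^1] = 3;  [u^2] = 6;  [u^3] = 3/2;  [u^4] = -5.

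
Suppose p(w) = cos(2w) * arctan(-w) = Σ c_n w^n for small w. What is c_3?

7/3

Multiply the two series term by term and collect like powers.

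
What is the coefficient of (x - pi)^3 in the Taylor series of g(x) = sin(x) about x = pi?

g(pi) = 0
g′(pi) = -1
g′′(pi) = 0
g′′′(pi) = 1
So c_3 = g′′′(pi)/3! = 1/6.

1/6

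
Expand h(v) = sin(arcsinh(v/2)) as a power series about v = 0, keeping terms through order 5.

Compose series: expand the inner function first, then feed it into the outer expansion.
h(0) = 0
h′(0) = 1/2
h′′(0) = 0
h′′′(0) = -1/4
h^(4)(0) = 0
h^(5)(0) = 5/8

v^5/192 - v^3/24 + v/2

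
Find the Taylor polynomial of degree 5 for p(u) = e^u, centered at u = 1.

e*(u - 1)^5/120 + e*(u - 1)^4/24 + e*(u - 1)^3/6 + e*(u - 1)^2/2 + e*(u - 1) + e

p(1) = e
p′(1) = e
p′′(1) = e
p′′′(1) = e
p^(4)(1) = e
p^(5)(1) = e
Then c_k = p^(k)(1)/k! gives each Taylor coefficient.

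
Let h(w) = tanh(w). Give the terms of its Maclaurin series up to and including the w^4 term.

-w^3/3 + w

h(0) = 0
h′(0) = 1
h′′(0) = 0
h′′′(0) = -2
h^(4)(0) = 0
Dividing each by k! gives the coefficients c_0, ..., c_4.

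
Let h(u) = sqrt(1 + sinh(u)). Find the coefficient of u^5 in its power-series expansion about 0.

Substitute the inner expansion into the outer series and collect powers.
h(0) = 1
h′(0) = 1/2
h′′(0) = -1/4
h′′′(0) = 7/8
h^(4)(0) = -31/16
h^(5)(0) = 241/32
So c_5 = h^(5)(0)/5! = 241/3840.

241/3840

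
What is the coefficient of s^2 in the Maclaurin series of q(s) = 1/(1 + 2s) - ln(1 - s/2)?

Combine the two series term by term.
q(0) = 1
q′(0) = -3/2
q′′(0) = 33/4

33/8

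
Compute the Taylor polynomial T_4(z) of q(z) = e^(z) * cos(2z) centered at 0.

-7*z^4/24 - 11*z^3/6 - 3*z^2/2 + z + 1

Write out both Maclaurin series and multiply, keeping only the needed powers.
q(0) = 1
q′(0) = 1
q′′(0) = -3
q′′′(0) = -11
q^(4)(0) = -7
The Taylor polynomial is Σ q^(k)(0)/k! · z^k.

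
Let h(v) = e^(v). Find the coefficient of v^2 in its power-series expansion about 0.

1/2

Differentiate repeatedly and evaluate at the center.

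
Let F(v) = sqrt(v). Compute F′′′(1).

From the series, [(v - 1)^3] F = 1/16; multiply by 3! = 6 to get 3/8.

3/8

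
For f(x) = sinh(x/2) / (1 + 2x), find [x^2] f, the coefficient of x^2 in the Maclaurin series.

Write out both Maclaurin series and multiply, keeping only the needed powers.
[x^0] = 0;  [x^1] = 1/2;  [x^2] = -1.

-1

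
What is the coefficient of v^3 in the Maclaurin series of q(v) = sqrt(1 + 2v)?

1/2

Use the known series and substitute for the argument.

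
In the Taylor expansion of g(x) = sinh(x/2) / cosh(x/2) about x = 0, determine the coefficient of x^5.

1/240

Invert the denominator's series and multiply.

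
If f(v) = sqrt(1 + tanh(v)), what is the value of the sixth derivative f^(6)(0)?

-721/64

Substitute the inner expansion into the outer series and collect powers.
The coefficient of v^6 in the expansion is -721/46080, so f^(6)(0) = 6! * (-721/46080) = -721/64.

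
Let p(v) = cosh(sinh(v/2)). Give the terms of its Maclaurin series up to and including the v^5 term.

Substitute the inner expansion into the outer series and collect powers.
p(0) = 1
p′(0) = 0
p′′(0) = 1/4
p′′′(0) = 0
p^(4)(0) = 5/16
p^(5)(0) = 0
The Taylor polynomial is Σ p^(k)(0)/k! · v^k.

5*v^4/384 + v^2/8 + 1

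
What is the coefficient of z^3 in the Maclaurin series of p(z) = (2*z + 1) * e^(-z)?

Shift and add copies of the series according to the polynomial's terms.
So c_3 = p′′′(0)/3! = 5/6.

5/6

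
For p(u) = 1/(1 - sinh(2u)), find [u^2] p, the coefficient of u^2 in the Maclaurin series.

4

Let u equal the inner series; expand the outer function in u and truncate.
p(0) = 1
p′(0) = 2
p′′(0) = 8
So c_2 = p′′(0)/2! = 4.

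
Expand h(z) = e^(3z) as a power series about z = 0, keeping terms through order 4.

27*z^4/8 + 9*z^3/2 + 9*z^2/2 + 3*z + 1

Compute the successive derivatives at the expansion point and divide by k!.
[z^0] = 1;  [z^1] = 3;  [z^2] = 9/2;  [z^3] = 9/2;  [z^4] = 27/8.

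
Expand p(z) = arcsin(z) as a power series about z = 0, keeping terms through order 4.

Compute the successive derivatives at the expansion point and divide by k!.
p(0) = 0
p′(0) = 1
p′′(0) = 0
p′′′(0) = 1
p^(4)(0) = 0
Then c_k = p^(k)(0)/k! gives each Taylor coefficient.

z^3/6 + z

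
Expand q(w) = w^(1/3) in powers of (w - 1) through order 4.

-10*(w - 1)^4/243 + 5*(w - 1)^3/81 - (w - 1)^2/9 + (w - 1)/3 + 1

Apply the Taylor formula c_k = f^(k)(a)/k!.
[(w - 1)^0] = 1;  [(w - 1)^1] = 1/3;  [(w - 1)^2] = -1/9;  [(w - 1)^3] = 5/81;  [(w - 1)^4] = -10/243.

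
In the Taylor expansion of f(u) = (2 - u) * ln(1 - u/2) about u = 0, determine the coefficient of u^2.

1/4

Distribute the polynomial across the series and collect like powers.
[u^0] = 0;  [u^1] = -1;  [u^2] = 1/4.
So c_2 = f′′(0)/2! = 1/4.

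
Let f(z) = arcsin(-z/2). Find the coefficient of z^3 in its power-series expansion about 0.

f(0) = 0
f′(0) = -1/2
f′′(0) = 0
f′′′(0) = -1/8

-1/48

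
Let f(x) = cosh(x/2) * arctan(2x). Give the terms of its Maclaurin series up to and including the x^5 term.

Expand each factor separately, then convolve coefficients.
f(0) = 0
f′(0) = 2
f′′(0) = 0
f′′′(0) = -29/2
f^(4)(0) = 0
f^(5)(0) = 5829/8

1943*x^5/320 - 29*x^3/12 + 2*x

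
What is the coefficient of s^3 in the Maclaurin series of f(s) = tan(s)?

f(0) = 0
f′(0) = 1
f′′(0) = 0
f′′′(0) = 2
So c_3 = f′′′(0)/3! = 1/3.

1/3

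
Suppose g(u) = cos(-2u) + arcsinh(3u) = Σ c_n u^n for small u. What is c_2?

-2

Combine the two series term by term.
g(0) = 1
g′(0) = 3
g′′(0) = -4
So c_2 = g′′(0)/2! = -2.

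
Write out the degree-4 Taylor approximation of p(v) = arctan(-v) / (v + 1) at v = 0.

Multiply the numerator's expansion by the denominator's geometric series.
[v^0] = 0;  [v^1] = -1;  [v^2] = 1;  [v^3] = -2/3;  [v^4] = 2/3.

2*v^4/3 - 2*v^3/3 + v^2 - v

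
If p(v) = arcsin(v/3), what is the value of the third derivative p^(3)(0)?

1/27

The coefficient of v^3 in the expansion is 1/162, so p′′′(0) = 3! * (1/162) = 1/27.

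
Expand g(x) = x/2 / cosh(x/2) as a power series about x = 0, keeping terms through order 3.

Divide the numerator series by the denominator series (power-series long division).

-x^3/16 + x/2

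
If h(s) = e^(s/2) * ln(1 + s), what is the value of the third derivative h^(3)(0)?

5/4

Take the Cauchy product of the two expansions.
From the series, [s^3] h = 5/24; multiply by 3! = 6 to get 5/4.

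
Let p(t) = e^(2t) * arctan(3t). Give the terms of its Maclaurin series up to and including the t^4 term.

-14*t^4 - 3*t^3 + 6*t^2 + 3*t

Write out both Maclaurin series and multiply, keeping only the needed powers.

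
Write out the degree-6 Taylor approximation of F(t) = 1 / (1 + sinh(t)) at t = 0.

77*t^6/45 - 181*t^5/120 + 4*t^4/3 - 7*t^3/6 + t^2 - t + 1

Use the geometric series for the reciprocal, then substitute.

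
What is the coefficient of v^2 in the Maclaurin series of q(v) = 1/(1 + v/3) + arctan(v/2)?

Add the two expansions coefficient-wise.

1/9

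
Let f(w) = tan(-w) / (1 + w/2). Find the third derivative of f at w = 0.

Take the Cauchy product of the two expansions.
From the series, [w^3] f = -7/12; multiply by 3! = 6 to get -7/2.

-7/2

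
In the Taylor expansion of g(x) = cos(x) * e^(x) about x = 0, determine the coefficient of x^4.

-1/6

Multiply the two series term by term and collect like powers.
g(0) = 1
g′(0) = 1
g′′(0) = 0
g′′′(0) = -2
g^(4)(0) = -4
So c_4 = g^(4)(0)/4! = -1/6.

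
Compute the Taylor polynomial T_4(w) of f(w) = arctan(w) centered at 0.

Apply the Taylor formula c_k = f^(k)(a)/k!.

-w^3/3 + w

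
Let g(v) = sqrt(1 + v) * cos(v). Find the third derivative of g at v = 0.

Take the Cauchy product of the two expansions.
From the series, [v^3] g = -3/16; multiply by 3! = 6 to get -9/8.

-9/8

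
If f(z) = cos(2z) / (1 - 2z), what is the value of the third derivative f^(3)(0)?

Multiply the two series term by term and collect like powers.
The coefficient of z^3 in the expansion is 4, so f′′′(0) = 3! * (4) = 24.

24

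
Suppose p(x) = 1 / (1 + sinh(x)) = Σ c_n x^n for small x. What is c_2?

Expand as Σ (-1)^k u^k with u equal to the inner function's series.
p(0) = 1
p′(0) = -1
p′′(0) = 2
Then c_k = p^(k)(0)/k! gives each Taylor coefficient.

1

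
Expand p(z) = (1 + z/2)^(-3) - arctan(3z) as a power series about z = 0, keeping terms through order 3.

Combine the two series term by term.
[z^0] = 1;  [z^1] = -9/2;  [z^2] = 3/2;  [z^3] = 31/4.

31*z^3/4 + 3*z^2/2 - 9*z/2 + 1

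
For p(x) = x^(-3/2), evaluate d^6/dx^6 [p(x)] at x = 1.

135135/64

From the series, [(x - 1)^6] p = 3003/1024; multiply by 6! = 720 to get 135135/64.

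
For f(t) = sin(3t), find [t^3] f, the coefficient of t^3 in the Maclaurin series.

-9/2

Use the known series and substitute for the argument.
[t^0] = 0;  [t^1] = 3;  [t^2] = 0;  [t^3] = -9/2.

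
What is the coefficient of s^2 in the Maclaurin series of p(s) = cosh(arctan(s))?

Compose series: expand the inner function first, then feed it into the outer expansion.

1/2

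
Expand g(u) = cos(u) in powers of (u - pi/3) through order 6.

-(u - pi/3)^6/1440 - sqrt(3)*(u - pi/3)^5/240 + (u - pi/3)^4/48 + sqrt(3)*(u - pi/3)^3/12 - (u - pi/3)^2/4 - sqrt(3)*(u - pi/3)/2 + 1/2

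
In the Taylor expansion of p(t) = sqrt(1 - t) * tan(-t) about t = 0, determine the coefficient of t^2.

1/2

Expand each factor separately, then convolve coefficients.
p(0) = 0
p′(0) = -1
p′′(0) = 1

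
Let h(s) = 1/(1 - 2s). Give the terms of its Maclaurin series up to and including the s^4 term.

h(0) = 1
h′(0) = 2
h′′(0) = 8
h′′′(0) = 48
h^(4)(0) = 384
The Taylor polynomial is Σ h^(k)(0)/k! · s^k.

16*s^4 + 8*s^3 + 4*s^2 + 2*s + 1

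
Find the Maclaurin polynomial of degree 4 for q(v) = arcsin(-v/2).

-v^3/48 - v/2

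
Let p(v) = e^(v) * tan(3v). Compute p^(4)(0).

228

Expand each factor separately, then convolve coefficients.
The coefficient of v^4 in the expansion is 19/2, so p^(4)(0) = 4! * (19/2) = 228.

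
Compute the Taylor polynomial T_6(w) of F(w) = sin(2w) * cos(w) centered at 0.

61*w^5/60 - 7*w^3/3 + 2*w

Write out both Maclaurin series and multiply, keeping only the needed powers.
[w^0] = 0;  [w^1] = 2;  [w^2] = 0;  [w^3] = -7/3;  [w^4] = 0;  [w^5] = 61/60;  [w^6] = 0.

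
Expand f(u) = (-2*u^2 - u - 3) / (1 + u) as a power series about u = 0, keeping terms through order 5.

4*u^5 - 4*u^4 + 4*u^3 - 4*u^2 + 2*u - 3

Multiply each power in the prefactor through the base expansion.
f(0) = -3
f′(0) = 2
f′′(0) = -8
f′′′(0) = 24
f^(4)(0) = -96
f^(5)(0) = 480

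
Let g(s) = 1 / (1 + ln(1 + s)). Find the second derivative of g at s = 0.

3

Expand as Σ (-1)^k u^k with u equal to the inner function's series.
The coefficient of s^2 in the expansion is 3/2, so g′′(0) = 2! * (3/2) = 3.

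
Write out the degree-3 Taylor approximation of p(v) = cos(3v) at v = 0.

p(0) = 1
p′(0) = 0
p′′(0) = -9
p′′′(0) = 0

1 - 9*v^2/2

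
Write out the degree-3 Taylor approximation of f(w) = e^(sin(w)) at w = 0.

w^2/2 + w + 1

Plug the Maclaurin series of the inner function into that of the outer and collect terms.
[w^0] = 1;  [w^1] = 1;  [w^2] = 1/2;  [w^3] = 0.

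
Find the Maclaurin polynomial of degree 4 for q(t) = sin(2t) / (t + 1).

Use 1/(1 - r) = Σ r^k on the denominator, then take the Cauchy product.
q(0) = 0
q′(0) = 2
q′′(0) = -4
q′′′(0) = 4
q^(4)(0) = -16

-2*t^4/3 + 2*t^3/3 - 2*t^2 + 2*t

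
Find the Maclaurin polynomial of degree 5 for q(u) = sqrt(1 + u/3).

7*u^5/62208 - 5*u^4/10368 + u^3/432 - u^2/72 + u/6 + 1

Compute the successive derivatives at the expansion point and divide by k!.
[u^0] = 1;  [u^1] = 1/6;  [u^2] = -1/72;  [u^3] = 1/432;  [u^4] = -5/10368;  [u^5] = 7/62208.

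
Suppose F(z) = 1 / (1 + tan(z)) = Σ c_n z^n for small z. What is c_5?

Expand as Σ (-1)^k u^k with u equal to the inner function's series.

-32/15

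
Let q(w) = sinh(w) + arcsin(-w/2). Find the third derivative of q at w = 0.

Expand each term separately and add.
From the series, [w^3] q = 7/48; multiply by 3! = 6 to get 7/8.

7/8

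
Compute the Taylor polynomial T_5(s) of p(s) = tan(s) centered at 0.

p(0) = 0
p′(0) = 1
p′′(0) = 0
p′′′(0) = 2
p^(4)(0) = 0
p^(5)(0) = 16
Dividing each by k! gives the coefficients c_0, ..., c_5.

2*s^5/15 + s^3/3 + s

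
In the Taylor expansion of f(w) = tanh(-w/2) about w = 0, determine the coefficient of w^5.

-1/240

Compute the successive derivatives at the expansion point and divide by k!.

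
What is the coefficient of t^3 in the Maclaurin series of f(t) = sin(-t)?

[t^0] = 0;  [t^1] = -1;  [t^2] = 0;  [t^3] = 1/6.

1/6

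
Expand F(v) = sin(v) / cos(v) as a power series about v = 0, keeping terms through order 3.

v^3/3 + v

Divide the numerator series by the denominator series (power-series long division).
[v^0] = 0;  [v^1] = 1;  [v^2] = 0;  [v^3] = 1/3.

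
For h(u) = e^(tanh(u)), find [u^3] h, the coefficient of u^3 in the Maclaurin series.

-1/6

Plug the Maclaurin series of the inner function into that of the outer and collect terms.
h(0) = 1
h′(0) = 1
h′′(0) = 1
h′′′(0) = -1
So c_3 = h′′′(0)/3! = -1/6.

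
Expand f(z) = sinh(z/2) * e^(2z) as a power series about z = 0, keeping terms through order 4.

17*z^4/24 + 49*z^3/48 + z^2 + z/2

Expand each factor separately, then convolve coefficients.
[z^0] = 0;  [z^1] = 1/2;  [z^2] = 1;  [z^3] = 49/48;  [z^4] = 17/24.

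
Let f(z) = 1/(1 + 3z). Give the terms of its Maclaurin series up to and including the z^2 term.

Apply the Taylor formula c_k = f^(k)(a)/k!.
[z^0] = 1;  [z^1] = -3;  [z^2] = 9.

9*z^2 - 3*z + 1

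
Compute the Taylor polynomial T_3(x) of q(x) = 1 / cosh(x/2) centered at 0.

Invert the denominator's series and multiply.

1 - x^2/8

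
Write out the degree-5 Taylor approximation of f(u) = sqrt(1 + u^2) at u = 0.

-u^4/8 + u^2/2 + 1

[u^0] = 1;  [u^1] = 0;  [u^2] = 1/2;  [u^3] = 0;  [u^4] = -1/8;  [u^5] = 0.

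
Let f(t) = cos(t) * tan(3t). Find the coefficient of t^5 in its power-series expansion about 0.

1121/40

Write out both Maclaurin series and multiply, keeping only the needed powers.
[t^0] = 0;  [t^1] = 3;  [t^2] = 0;  [t^3] = 15/2;  [t^4] = 0;  [t^5] = 1121/40.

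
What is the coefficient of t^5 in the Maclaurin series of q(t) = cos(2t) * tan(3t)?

82/5

Multiply the two series term by term and collect like powers.
q(0) = 0
q′(0) = 3
q′′(0) = 0
q′′′(0) = 18
q^(4)(0) = 0
q^(5)(0) = 1968
So c_5 = q^(5)(0)/5! = 82/5.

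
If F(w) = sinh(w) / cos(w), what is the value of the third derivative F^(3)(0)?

4

Divide the numerator series by the denominator series (power-series long division).
The coefficient of w^3 in the expansion is 2/3, so F′′′(0) = 3! * (2/3) = 4.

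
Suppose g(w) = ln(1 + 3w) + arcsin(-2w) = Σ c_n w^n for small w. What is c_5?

Add the two expansions coefficient-wise.

231/5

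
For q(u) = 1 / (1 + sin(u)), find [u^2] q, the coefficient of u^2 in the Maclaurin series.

Use the geometric series for the reciprocal, then substitute.
So c_2 = q′′(0)/2! = 1.

1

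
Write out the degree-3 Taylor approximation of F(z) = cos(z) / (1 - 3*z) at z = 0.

Expand 1/(denominator) as a geometric series and multiply by the numerator's series.
F(0) = 1
F′(0) = 3
F′′(0) = 17
F′′′(0) = 153
Dividing each by k! gives the coefficients c_0, ..., c_3.

51*z^3/2 + 17*z^2/2 + 3*z + 1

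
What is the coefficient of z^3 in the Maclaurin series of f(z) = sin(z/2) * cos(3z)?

-109/48

Expand each factor separately, then convolve coefficients.
f(0) = 0
f′(0) = 1/2
f′′(0) = 0
f′′′(0) = -109/8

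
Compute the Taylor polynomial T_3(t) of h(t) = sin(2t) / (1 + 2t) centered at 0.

20*t^3/3 - 4*t^2 + 2*t

Expand each factor separately, then convolve coefficients.
[t^0] = 0;  [t^1] = 2;  [t^2] = -4;  [t^3] = 20/3.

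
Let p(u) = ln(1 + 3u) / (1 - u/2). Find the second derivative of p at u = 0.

Expand each factor separately, then convolve coefficients.
The coefficient of u^2 in the expansion is -3, so p′′(0) = 2! * (-3) = -6.

-6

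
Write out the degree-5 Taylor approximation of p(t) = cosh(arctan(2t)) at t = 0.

Let u equal the inner series; expand the outer function in u and truncate.
p(0) = 1
p′(0) = 0
p′′(0) = 4
p′′′(0) = 0
p^(4)(0) = -112
p^(5)(0) = 0

-14*t^4/3 + 2*t^2 + 1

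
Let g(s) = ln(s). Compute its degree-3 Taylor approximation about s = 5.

(s - 5)^3/375 - (s - 5)^2/50 + (s - 5)/5 + ln(5)

g(5) = ln(5)
g′(5) = 1/5
g′′(5) = -1/25
g′′′(5) = 2/125
The Taylor polynomial is Σ g^(k)(5)/k! · (s - 5)^k.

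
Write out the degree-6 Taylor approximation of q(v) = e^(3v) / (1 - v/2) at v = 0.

Multiply the two series term by term and collect like powers.
q(0) = 1
q′(0) = 7/2
q′′(0) = 25/2
q′′′(0) = 183/4
q^(4)(0) = 345/2
q^(5)(0) = 2697/4
q^(6)(0) = 11007/4

1223*v^6/320 + 899*v^5/160 + 115*v^4/16 + 61*v^3/8 + 25*v^2/4 + 7*v/2 + 1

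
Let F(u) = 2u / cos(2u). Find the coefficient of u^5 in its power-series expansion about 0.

20/3

Divide the numerator series by the denominator series (power-series long division).
[u^0] = 0;  [u^1] = 2;  [u^2] = 0;  [u^3] = 4;  [u^4] = 0;  [u^5] = 20/3.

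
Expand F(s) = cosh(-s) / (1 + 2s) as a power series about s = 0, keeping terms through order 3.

-9*s^3 + 9*s^2/2 - 2*s + 1

Write out both Maclaurin series and multiply, keeping only the needed powers.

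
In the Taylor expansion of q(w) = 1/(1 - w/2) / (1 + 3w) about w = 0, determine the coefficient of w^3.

Write out both Maclaurin series and multiply, keeping only the needed powers.
q(0) = 1
q′(0) = -5/2
q′′(0) = 31/2
q′′′(0) = -555/4
So c_3 = q′′′(0)/3! = -185/8.

-185/8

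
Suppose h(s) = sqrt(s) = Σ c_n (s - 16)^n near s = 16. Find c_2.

-1/512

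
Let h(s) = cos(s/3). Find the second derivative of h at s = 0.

-1/9

Use the known series and substitute for the argument.
From the series, [s^2] h = -1/18; multiply by 2! = 2 to get -1/9.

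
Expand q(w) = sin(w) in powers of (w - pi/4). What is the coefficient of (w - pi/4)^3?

-sqrt(2)/12

Differentiate repeatedly and evaluate at the center.
[(w - pi/4)^0] = sqrt(2)/2;  [(w - pi/4)^1] = sqrt(2)/2;  [(w - pi/4)^2] = -sqrt(2)/4;  [(w - pi/4)^3] = -sqrt(2)/12.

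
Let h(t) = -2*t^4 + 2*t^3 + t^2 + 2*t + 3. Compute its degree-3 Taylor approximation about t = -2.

18*(t + 2)^3 - 59*(t + 2)^2 + 86*(t + 2) - 45

h(-2) = -45
h′(-2) = 86
h′′(-2) = -118
h′′′(-2) = 108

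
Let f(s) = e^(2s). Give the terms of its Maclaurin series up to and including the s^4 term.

2*s^4/3 + 4*s^3/3 + 2*s^2 + 2*s + 1

Compute the successive derivatives at the expansion point and divide by k!.
f(0) = 1
f′(0) = 2
f′′(0) = 4
f′′′(0) = 8
f^(4)(0) = 16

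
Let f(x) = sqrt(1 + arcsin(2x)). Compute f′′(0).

Let u equal the inner series; expand the outer function in u and truncate.
From the series, [x^2] f = -1/2; multiply by 2! = 2 to get -1.

-1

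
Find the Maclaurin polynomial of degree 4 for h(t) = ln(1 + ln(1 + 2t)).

-70*t^4/3 + 28*t^3/3 - 4*t^2 + 2*t

Compose series: expand the inner function first, then feed it into the outer expansion.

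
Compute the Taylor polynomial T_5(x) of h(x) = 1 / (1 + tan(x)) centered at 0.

Expand as Σ (-1)^k u^k with u equal to the inner function's series.
h(0) = 1
h′(0) = -1
h′′(0) = 2
h′′′(0) = -8
h^(4)(0) = 40
h^(5)(0) = -256

-32*x^5/15 + 5*x^4/3 - 4*x^3/3 + x^2 - x + 1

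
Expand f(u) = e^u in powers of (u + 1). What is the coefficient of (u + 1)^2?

e^(-1)/2

f(-1) = e^(-1)
f′(-1) = e^(-1)
f′′(-1) = e^(-1)
The Taylor polynomial is Σ f^(k)(-1)/k! · (u + 1)^k.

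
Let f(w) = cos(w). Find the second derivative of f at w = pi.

1

Use the known series and substitute for the argument.
The coefficient of (w - pi)^2 in the expansion is 1/2, so f′′(pi) = 2! * (1/2) = 1.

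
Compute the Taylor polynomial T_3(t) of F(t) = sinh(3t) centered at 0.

9*t^3/2 + 3*t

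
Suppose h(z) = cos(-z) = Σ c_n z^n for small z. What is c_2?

c_2 = h′′(0)/2! = -1/2.

-1/2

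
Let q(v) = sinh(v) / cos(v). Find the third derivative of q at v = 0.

Write the quotient as an unknown series and match coefficients against numerator = denominator · series.
The coefficient of v^3 in the expansion is 2/3, so q′′′(0) = 3! * (2/3) = 4.

4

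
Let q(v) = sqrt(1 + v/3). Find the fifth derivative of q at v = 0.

35/2592

Apply the Taylor formula c_k = f^(k)(a)/k!.
The coefficient of v^5 in the expansion is 7/62208, so q^(5)(0) = 5! * (7/62208) = 35/2592.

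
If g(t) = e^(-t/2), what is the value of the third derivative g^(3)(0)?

-1/8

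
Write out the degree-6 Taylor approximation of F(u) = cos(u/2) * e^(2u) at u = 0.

11*u^6/1024 + 101*u^5/960 + 161*u^4/384 + 13*u^3/12 + 15*u^2/8 + 2*u + 1

Write out both Maclaurin series and multiply, keeping only the needed powers.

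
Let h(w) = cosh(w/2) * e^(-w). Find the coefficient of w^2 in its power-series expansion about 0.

Multiply the two series term by term and collect like powers.
h(0) = 1
h′(0) = -1
h′′(0) = 5/4
So c_2 = h′′(0)/2! = 5/8.

5/8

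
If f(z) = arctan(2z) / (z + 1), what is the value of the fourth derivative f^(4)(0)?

Multiply the numerator's expansion by the denominator's geometric series.
The coefficient of z^4 in the expansion is 2/3, so f^(4)(0) = 4! * (2/3) = 16.

16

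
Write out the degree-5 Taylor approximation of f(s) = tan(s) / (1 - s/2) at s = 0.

Take the Cauchy product of the two expansions.
f(0) = 0
f′(0) = 1
f′′(0) = 1
f′′′(0) = 7/2
f^(4)(0) = 7
f^(5)(0) = 67/2
Then c_k = f^(k)(0)/k! gives each Taylor coefficient.

67*s^5/240 + 7*s^4/24 + 7*s^3/12 + s^2/2 + s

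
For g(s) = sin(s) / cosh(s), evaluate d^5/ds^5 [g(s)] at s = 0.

36

Invert the denominator's series and multiply.
The coefficient of s^5 in the expansion is 3/10, so g^(5)(0) = 5! * (3/10) = 36.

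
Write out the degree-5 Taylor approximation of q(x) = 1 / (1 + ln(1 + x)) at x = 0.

-347*x^5/60 + 11*x^4/3 - 7*x^3/3 + 3*x^2/2 - x + 1

Write 1/(1+u) = 1 - u + u^2 - u^3 + ... and substitute the series for u.
[x^0] = 1;  [x^1] = -1;  [x^2] = 3/2;  [x^3] = -7/3;  [x^4] = 11/3;  [x^5] = -347/60.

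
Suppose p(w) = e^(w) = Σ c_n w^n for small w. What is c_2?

p(0) = 1
p′(0) = 1
p′′(0) = 1
Then c_k = p^(k)(0)/k! gives each Taylor coefficient.

1/2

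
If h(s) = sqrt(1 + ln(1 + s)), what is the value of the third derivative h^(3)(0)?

17/8

Plug the Maclaurin series of the inner function into that of the outer and collect terms.
The coefficient of s^3 in the expansion is 17/48, so h′′′(0) = 3! * (17/48) = 17/8.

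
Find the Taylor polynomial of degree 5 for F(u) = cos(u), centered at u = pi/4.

[(u - pi/4)^0] = sqrt(2)/2;  [(u - pi/4)^1] = -sqrt(2)/2;  [(u - pi/4)^2] = -sqrt(2)/4;  [(u - pi/4)^3] = sqrt(2)/12;  [(u - pi/4)^4] = sqrt(2)/48;  [(u - pi/4)^5] = -sqrt(2)/240.

-sqrt(2)*(u - pi/4)^5/240 + sqrt(2)*(u - pi/4)^4/48 + sqrt(2)*(u - pi/4)^3/12 - sqrt(2)*(u - pi/4)^2/4 - sqrt(2)*(u - pi/4)/2 + sqrt(2)/2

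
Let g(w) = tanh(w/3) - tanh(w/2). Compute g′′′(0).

19/108

Add the two expansions coefficient-wise.
From the series, [w^3] g = 19/648; multiply by 3! = 6 to get 19/108.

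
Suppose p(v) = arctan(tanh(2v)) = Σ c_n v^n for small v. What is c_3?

-16/3

Plug the Maclaurin series of the inner function into that of the outer and collect terms.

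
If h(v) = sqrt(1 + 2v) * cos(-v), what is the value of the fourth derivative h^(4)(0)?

-8

Take the Cauchy product of the two expansions.
From the series, [v^4] h = -1/3; multiply by 4! = 24 to get -8.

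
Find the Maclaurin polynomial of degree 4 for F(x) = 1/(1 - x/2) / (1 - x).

31*x^4/16 + 15*x^3/8 + 7*x^2/4 + 3*x/2 + 1

Expand each factor separately, then convolve coefficients.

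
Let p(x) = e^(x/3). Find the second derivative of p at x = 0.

From the series, [x^2] p = 1/18; multiply by 2! = 2 to get 1/9.

1/9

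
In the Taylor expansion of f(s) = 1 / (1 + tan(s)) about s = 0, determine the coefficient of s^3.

-4/3

Write 1/(1+u) = 1 - u + u^2 - u^3 + ... and substitute the series for u.
[s^0] = 1;  [s^1] = -1;  [s^2] = 1;  [s^3] = -4/3.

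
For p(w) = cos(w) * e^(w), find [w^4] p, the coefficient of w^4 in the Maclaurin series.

-1/6

Write out both Maclaurin series and multiply, keeping only the needed powers.
[w^0] = 1;  [w^1] = 1;  [w^2] = 0;  [w^3] = -1/3;  [w^4] = -1/6.
So c_4 = p^(4)(0)/4! = -1/6.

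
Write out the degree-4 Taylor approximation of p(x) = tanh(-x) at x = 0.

p(0) = 0
p′(0) = -1
p′′(0) = 0
p′′′(0) = 2
p^(4)(0) = 0

x^3/3 - x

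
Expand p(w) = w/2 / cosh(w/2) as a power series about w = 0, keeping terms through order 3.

-w^3/16 + w/2

Write the quotient as an unknown series and match coefficients against numerator = denominator · series.
p(0) = 0
p′(0) = 1/2
p′′(0) = 0
p′′′(0) = -3/8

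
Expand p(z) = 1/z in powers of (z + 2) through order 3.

-(z + 2)^3/16 - (z + 2)^2/8 - (z + 2)/4 - 1/2

Use the known series and substitute for the argument.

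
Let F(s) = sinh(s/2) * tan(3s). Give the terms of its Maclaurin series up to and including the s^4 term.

Take the Cauchy product of the two expansions.
[s^0] = 0;  [s^1] = 0;  [s^2] = 3/2;  [s^3] = 0;  [s^4] = 73/16.

73*s^4/16 + 3*s^2/2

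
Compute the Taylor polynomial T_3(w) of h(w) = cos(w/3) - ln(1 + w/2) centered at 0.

-w^3/24 + 5*w^2/72 - w/2 + 1

Combine the two series term by term.
[w^0] = 1;  [w^1] = -1/2;  [w^2] = 5/72;  [w^3] = -1/24.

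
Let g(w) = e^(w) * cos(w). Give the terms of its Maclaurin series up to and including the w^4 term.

-w^4/6 - w^3/3 + w + 1

Multiply the two series term by term and collect like powers.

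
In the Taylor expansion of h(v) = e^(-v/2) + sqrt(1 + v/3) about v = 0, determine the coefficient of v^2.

Add the two expansions coefficient-wise.
h(0) = 2
h′(0) = -1/3
h′′(0) = 2/9

1/9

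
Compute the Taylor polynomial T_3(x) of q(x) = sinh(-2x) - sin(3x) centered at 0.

Add the two expansions coefficient-wise.

19*x^3/6 - 5*x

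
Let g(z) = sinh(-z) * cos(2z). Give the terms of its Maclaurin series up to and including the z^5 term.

Take the Cauchy product of the two expansions.
g(0) = 0
g′(0) = -1
g′′(0) = 0
g′′′(0) = 11
g^(4)(0) = 0
g^(5)(0) = -41

-41*z^5/120 + 11*z^3/6 - z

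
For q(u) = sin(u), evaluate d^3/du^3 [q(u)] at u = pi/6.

-sqrt(3)/2

Use the known series and substitute for the argument.
The coefficient of (u - pi/6)^3 in the expansion is -sqrt(3)/12, so q′′′(pi/6) = 3! * (-sqrt(3)/12) = -sqrt(3)/2.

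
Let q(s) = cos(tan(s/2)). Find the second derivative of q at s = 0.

-1/4

Compose series: expand the inner function first, then feed it into the outer expansion.
From the series, [s^2] q = -1/8; multiply by 2! = 2 to get -1/4.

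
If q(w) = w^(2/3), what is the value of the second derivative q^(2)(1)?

From the series, [(w - 1)^2] q = -1/9; multiply by 2! = 2 to get -2/9.

-2/9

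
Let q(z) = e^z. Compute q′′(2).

The coefficient of (z - 2)^2 in the expansion is e^(2)/2, so q′′(2) = 2! * (e^(2)/2) = e^(2).

e^(2)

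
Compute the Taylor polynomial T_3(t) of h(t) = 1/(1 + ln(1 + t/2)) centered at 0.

Compose series: expand the inner function first, then feed it into the outer expansion.
h(0) = 1
h′(0) = -1/2
h′′(0) = 3/4
h′′′(0) = -7/4
Dividing each by k! gives the coefficients c_0, ..., c_3.

-7*t^3/24 + 3*t^2/8 - t/2 + 1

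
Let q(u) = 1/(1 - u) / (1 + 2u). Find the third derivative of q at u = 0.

-30

Expand each factor separately, then convolve coefficients.
The coefficient of u^3 in the expansion is -5, so q′′′(0) = 3! * (-5) = -30.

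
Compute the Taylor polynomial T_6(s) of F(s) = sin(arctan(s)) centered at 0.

Plug the Maclaurin series of the inner function into that of the outer and collect terms.
F(0) = 0
F′(0) = 1
F′′(0) = 0
F′′′(0) = -3
F^(4)(0) = 0
F^(5)(0) = 45
F^(6)(0) = 0
The Taylor polynomial is Σ F^(k)(0)/k! · s^k.

3*s^5/8 - s^3/2 + s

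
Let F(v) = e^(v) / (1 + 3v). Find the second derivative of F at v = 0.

Multiply the two series term by term and collect like powers.
From the series, [v^2] F = 13/2; multiply by 2! = 2 to get 13.

13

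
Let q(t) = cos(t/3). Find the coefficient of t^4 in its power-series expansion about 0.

1/1944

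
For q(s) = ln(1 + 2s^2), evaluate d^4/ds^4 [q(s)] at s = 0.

-48

Use the known series and substitute for the argument.
From the series, [s^4] q = -2; multiply by 4! = 24 to get -48.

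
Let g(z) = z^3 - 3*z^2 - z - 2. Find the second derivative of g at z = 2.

Compute the successive derivatives at the expansion point and divide by k!.
From the series, [(z - 2)^2] g = 3; multiply by 2! = 2 to get 6.

6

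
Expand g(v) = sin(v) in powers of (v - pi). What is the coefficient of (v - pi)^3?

Use the known series and substitute for the argument.
g(pi) = 0
g′(pi) = -1
g′′(pi) = 0
g′′′(pi) = 1

1/6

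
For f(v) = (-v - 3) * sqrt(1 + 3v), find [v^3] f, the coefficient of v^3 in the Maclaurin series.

Shift and add copies of the series according to the polynomial's terms.
[v^0] = -3;  [v^1] = -11/2;  [v^2] = 15/8;  [v^3] = -63/16.

-63/16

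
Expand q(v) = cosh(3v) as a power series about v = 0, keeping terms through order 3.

9*v^2/2 + 1

Differentiate repeatedly and evaluate at the center.
q(0) = 1
q′(0) = 0
q′′(0) = 9
q′′′(0) = 0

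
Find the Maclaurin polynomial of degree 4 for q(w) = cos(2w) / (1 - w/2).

11*w^4/48 - 7*w^3/8 - 7*w^2/4 + w/2 + 1

Write out both Maclaurin series and multiply, keeping only the needed powers.
q(0) = 1
q′(0) = 1/2
q′′(0) = -7/2
q′′′(0) = -21/4
q^(4)(0) = 11/2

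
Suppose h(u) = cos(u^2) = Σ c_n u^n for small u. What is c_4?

-1/2

c_4 = h^(4)(0)/4! = -1/2.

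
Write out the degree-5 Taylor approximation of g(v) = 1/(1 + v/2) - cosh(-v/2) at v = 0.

Expand each term separately and add.
g(0) = 0
g′(0) = -1/2
g′′(0) = 1/4
g′′′(0) = -3/4
g^(4)(0) = 23/16
g^(5)(0) = -15/4
Dividing each by k! gives the coefficients c_0, ..., c_5.

-v^5/32 + 23*v^4/384 - v^3/8 + v^2/8 - v/2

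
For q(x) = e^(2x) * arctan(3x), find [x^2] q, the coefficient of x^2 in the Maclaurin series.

Multiply the two series term by term and collect like powers.
[x^0] = 0;  [x^1] = 3;  [x^2] = 6.
So c_2 = q′′(0)/2! = 6.

6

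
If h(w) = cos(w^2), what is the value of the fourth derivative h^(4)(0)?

-12

From the series, [w^4] h = -1/2; multiply by 4! = 24 to get -12.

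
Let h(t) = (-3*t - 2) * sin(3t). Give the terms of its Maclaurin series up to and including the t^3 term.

9*t^3 - 9*t^2 - 6*t

Distribute the polynomial across the series and collect like powers.
h(0) = 0
h′(0) = -6
h′′(0) = -18
h′′′(0) = 54
Then c_k = h^(k)(0)/k! gives each Taylor coefficient.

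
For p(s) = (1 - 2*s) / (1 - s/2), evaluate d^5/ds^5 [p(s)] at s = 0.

Shift and add copies of the series according to the polynomial's terms.
The coefficient of s^5 in the expansion is -3/32, so p^(5)(0) = 5! * (-3/32) = -45/4.

-45/4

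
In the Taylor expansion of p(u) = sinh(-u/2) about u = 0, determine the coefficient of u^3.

p(0) = 0
p′(0) = -1/2
p′′(0) = 0
p′′′(0) = -1/8
So c_3 = p′′′(0)/3! = -1/48.

-1/48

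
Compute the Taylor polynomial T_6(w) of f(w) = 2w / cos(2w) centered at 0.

20*w^5/3 + 4*w^3 + 2*w

Write the quotient as an unknown series and match coefficients against numerator = denominator · series.
f(0) = 0
f′(0) = 2
f′′(0) = 0
f′′′(0) = 24
f^(4)(0) = 0
f^(5)(0) = 800
f^(6)(0) = 0
The Taylor polynomial is Σ f^(k)(0)/k! · w^k.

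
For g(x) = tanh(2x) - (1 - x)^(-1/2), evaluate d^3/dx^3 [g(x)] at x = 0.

Combine the two series term by term.
From the series, [x^3] g = -143/48; multiply by 3! = 6 to get -143/8.

-143/8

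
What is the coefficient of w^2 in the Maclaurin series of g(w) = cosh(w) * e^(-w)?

1

Write out both Maclaurin series and multiply, keeping only the needed powers.
So c_2 = g′′(0)/2! = 1.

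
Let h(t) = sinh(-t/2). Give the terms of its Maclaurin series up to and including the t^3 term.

-t^3/48 - t/2

Apply the Taylor formula c_k = f^(k)(a)/k!.
h(0) = 0
h′(0) = -1/2
h′′(0) = 0
h′′′(0) = -1/8
Then c_k = h^(k)(0)/k! gives each Taylor coefficient.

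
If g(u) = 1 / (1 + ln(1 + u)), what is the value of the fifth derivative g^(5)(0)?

-694

Expand as Σ (-1)^k u^k with u equal to the inner function's series.
The coefficient of u^5 in the expansion is -347/60, so g^(5)(0) = 5! * (-347/60) = -694.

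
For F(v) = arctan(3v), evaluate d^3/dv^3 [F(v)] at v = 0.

-54

Apply the Taylor formula c_k = f^(k)(a)/k!.
The coefficient of v^3 in the expansion is -9, so F′′′(0) = 3! * (-9) = -54.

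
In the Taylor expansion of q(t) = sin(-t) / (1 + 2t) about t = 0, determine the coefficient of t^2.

2

Write out both Maclaurin series and multiply, keeping only the needed powers.
[t^0] = 0;  [t^1] = -1;  [t^2] = 2.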